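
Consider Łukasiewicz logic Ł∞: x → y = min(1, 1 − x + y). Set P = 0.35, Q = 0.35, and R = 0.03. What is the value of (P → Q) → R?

0.03

P → Q = min(1, 1 − 0.35 + 0.35) = min(1, 1.00) = 1.00
(P → Q) → R = min(1, 1 − 1.00 + 0.03) = min(1, 0.03) = 0.03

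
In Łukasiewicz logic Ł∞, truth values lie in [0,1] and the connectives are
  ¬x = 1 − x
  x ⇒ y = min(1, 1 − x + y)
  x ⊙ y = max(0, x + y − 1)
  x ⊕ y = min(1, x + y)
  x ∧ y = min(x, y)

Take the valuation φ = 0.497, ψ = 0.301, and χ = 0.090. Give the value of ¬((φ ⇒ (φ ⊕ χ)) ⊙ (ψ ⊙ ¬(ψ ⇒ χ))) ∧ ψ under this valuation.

φ ⊕ χ = min(1, 0.497 + 0.090) = min(1, 0.587) = 0.587
φ ⇒ (φ ⊕ χ) = min(1, 1 − 0.497 + 0.587) = min(1, 1.090) = 1.000
ψ ⇒ χ = min(1, 1 − 0.301 + 0.090) = min(1, 0.789) = 0.789
¬(ψ ⇒ χ) = 1 − 0.789 = 0.211
ψ ⊙ ¬(ψ ⇒ χ) = max(0, 0.301 + 0.211 − 1) = max(0, -0.488) = 0.000
(φ ⇒ (φ ⊕ χ)) ⊙ (ψ ⊙ ¬(ψ ⇒ χ)) = max(0, 1.000 + 0.000 − 1) = max(0, 0.000) = 0.000
¬((φ ⇒ (φ ⊕ χ)) ⊙ (ψ ⊙ ¬(ψ ⇒ χ))) = 1 − 0.000 = 1.000
¬((φ ⇒ (φ ⊕ χ)) ⊙ (ψ ⊙ ¬(ψ ⇒ χ))) ∧ ψ = min(1.000, 0.301) = 0.301

0.301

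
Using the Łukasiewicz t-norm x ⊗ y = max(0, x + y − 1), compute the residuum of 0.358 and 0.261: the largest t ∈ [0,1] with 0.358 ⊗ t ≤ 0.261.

The residuum of the Łukasiewicz t-norm gives the supremum: min(1, 1 − 0.358 + 0.261).
1 − 0.358 + 0.261 = 0.903, so t = min(1, 0.903) = 0.903.
Check: 0.358 ⊗ 0.903 = max(0, 0.261) = 0.261 ≤ 0.261.

0.903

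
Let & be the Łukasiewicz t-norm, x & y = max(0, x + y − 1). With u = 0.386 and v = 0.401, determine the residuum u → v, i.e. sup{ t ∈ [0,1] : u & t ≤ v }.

The residuum of the Łukasiewicz t-norm gives the supremum: min(1, 1 − 0.386 + 0.401).
1 − 0.386 + 0.401 = 1.015, so t = min(1, 1.015) = 1.000.
Check: 0.386 & 1.000 = max(0, 0.386) = 0.386 ≤ 0.401.

1.000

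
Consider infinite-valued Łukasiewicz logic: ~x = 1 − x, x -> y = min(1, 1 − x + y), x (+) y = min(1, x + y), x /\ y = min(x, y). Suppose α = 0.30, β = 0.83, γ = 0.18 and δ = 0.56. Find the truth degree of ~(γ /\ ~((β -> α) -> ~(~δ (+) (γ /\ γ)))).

β -> α = min(1, 1 − 0.83 + 0.30) = min(1, 0.47) = 0.47
~δ = 1 − 0.56 = 0.44
γ /\ γ = min(0.18, 0.18) = 0.18
~δ (+) (γ /\ γ) = min(1, 0.44 + 0.18) = min(1, 0.62) = 0.62
~(~δ (+) (γ /\ γ)) = 1 − 0.62 = 0.38
(β -> α) -> ~(~δ (+) (γ /\ γ)) = min(1, 1 − 0.47 + 0.38) = min(1, 0.91) = 0.91
~((β -> α) -> ~(~δ (+) (γ /\ γ))) = 1 − 0.91 = 0.09
γ /\ ~((β -> α) -> ~(~δ (+) (γ /\ γ))) = min(0.18, 0.09) = 0.09
~(γ /\ ~((β -> α) -> ~(~δ (+) (γ /\ γ)))) = 1 − 0.09 = 0.91

0.91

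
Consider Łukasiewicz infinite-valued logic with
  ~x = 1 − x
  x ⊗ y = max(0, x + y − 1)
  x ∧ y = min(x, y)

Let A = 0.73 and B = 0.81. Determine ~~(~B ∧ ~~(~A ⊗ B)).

~B = 1 − 0.81 = 0.19
~A = 1 − 0.73 = 0.27
~A ⊗ B = max(0, 0.27 + 0.81 − 1) = max(0, 0.08) = 0.08
~(~A ⊗ B) = 1 − 0.08 = 0.92
~~(~A ⊗ B) = 1 − 0.92 = 0.08
~B ∧ ~~(~A ⊗ B) = min(0.19, 0.08) = 0.08
~(~B ∧ ~~(~A ⊗ B)) = 1 − 0.08 = 0.92
~~(~B ∧ ~~(~A ⊗ B)) = 1 − 0.92 = 0.08

0.08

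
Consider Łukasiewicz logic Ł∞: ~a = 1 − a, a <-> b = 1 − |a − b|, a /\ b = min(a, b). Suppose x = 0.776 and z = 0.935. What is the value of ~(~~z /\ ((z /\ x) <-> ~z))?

0.711

~z = 1 − 0.935 = 0.065
~~z = 1 − 0.065 = 0.935
z /\ x = min(0.935, 0.776) = 0.776
(z /\ x) <-> ~z = 1 − |0.776 − 0.065| = 1 − 0.711 = 0.289
~~z /\ ((z /\ x) <-> ~z) = min(0.935, 0.289) = 0.289
~(~~z /\ ((z /\ x) <-> ~z)) = 1 − 0.289 = 0.711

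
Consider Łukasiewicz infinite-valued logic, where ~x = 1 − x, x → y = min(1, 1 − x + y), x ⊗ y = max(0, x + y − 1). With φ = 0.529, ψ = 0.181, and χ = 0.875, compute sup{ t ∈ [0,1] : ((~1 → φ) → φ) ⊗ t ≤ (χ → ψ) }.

0.777

~1 = 1 − 1.000 = 0.000
~1 → φ = min(1, 1 − 0.000 + 0.529) = min(1, 1.529) = 1.000
(~1 → φ) → φ = min(1, 1 − 1.000 + 0.529) = min(1, 0.529) = 0.529
So the left factor is (~1 → φ) → φ = 0.529.
χ → ψ = min(1, 1 − 0.875 + 0.181) = min(1, 0.306) = 0.306
So the right-hand bound is χ → ψ = 0.306.
The residuum of the Łukasiewicz t-norm gives the supremum: min(1, 1 − 0.529 + 0.306).
1 − 0.529 + 0.306 = 0.777, so t = min(1, 0.777) = 0.777.
Check: 0.529 ⊗ 0.777 = max(0, 0.306) = 0.306 ≤ 0.306.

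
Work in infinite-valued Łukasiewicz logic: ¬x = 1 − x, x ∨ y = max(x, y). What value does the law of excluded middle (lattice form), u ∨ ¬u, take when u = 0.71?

0.71

¬u = 1 − 0.71 = 0.29
u ∨ ¬u = max(0.71, 0.29) = 0.71
(The value 0.71 < 1 shows this instance is not satisfied; not a Ł∞-tautology — its value is max(a, 1−a).)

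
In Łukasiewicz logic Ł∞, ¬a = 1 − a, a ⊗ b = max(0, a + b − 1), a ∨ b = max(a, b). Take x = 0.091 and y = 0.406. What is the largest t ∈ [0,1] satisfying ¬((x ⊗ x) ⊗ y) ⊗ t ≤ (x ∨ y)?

0.406

x ⊗ x = max(0, 0.091 + 0.091 − 1) = max(0, -0.818) = 0.000
(x ⊗ x) ⊗ y = max(0, 0.000 + 0.406 − 1) = max(0, -0.594) = 0.000
¬((x ⊗ x) ⊗ y) = 1 − 0.000 = 1.000
So the left factor is ¬((x ⊗ x) ⊗ y) = 1.000.
x ∨ y = max(0.091, 0.406) = 0.406
So the right-hand bound is x ∨ y = 0.406.
The residuum of the Łukasiewicz t-norm gives the supremum: min(1, 1 − 1.000 + 0.406).
1 − 1.000 + 0.406 = 0.406, so t = min(1, 0.406) = 0.406.
Check: 1.000 ⊗ 0.406 = max(0, 0.406) = 0.406 ≤ 0.406.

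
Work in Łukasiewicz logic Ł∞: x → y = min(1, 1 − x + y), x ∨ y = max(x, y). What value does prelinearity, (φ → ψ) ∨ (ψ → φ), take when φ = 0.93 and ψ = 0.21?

φ → ψ = min(1, 1 − 0.93 + 0.21) = min(1, 0.28) = 0.28
ψ → φ = min(1, 1 − 0.21 + 0.93) = min(1, 1.72) = 1.00
(φ → ψ) ∨ (ψ → φ) = max(0.28, 1.00) = 1.00
(As expected: a Ł∞-tautology — holds in every MV-chain.)

1.00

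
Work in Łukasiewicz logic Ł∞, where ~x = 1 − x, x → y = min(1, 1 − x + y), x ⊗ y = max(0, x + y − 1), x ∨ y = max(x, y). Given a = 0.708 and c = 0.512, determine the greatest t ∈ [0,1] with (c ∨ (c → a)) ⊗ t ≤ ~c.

c → a = min(1, 1 − 0.512 + 0.708) = min(1, 1.196) = 1.000
c ∨ (c → a) = max(0.512, 1.000) = 1.000
So the left factor is c ∨ (c → a) = 1.000.
~c = 1 − 0.512 = 0.488
So the right-hand bound is ~c = 0.488.
The residuum of the Łukasiewicz t-norm gives the supremum: min(1, 1 − 1.000 + 0.488).
1 − 1.000 + 0.488 = 0.488, so t = min(1, 0.488) = 0.488.
Check: 1.000 ⊗ 0.488 = max(0, 0.488) = 0.488 ≤ 0.488.

0.488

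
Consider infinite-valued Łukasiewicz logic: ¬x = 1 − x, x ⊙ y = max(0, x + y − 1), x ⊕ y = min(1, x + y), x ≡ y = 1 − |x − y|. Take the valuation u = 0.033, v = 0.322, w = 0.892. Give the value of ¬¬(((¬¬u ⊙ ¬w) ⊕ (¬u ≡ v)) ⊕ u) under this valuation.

¬u = 1 − 0.033 = 0.967
¬¬u = 1 − 0.967 = 0.033
¬w = 1 − 0.892 = 0.108
¬¬u ⊙ ¬w = max(0, 0.033 + 0.108 − 1) = max(0, -0.859) = 0.000
¬u ≡ v = 1 − |0.967 − 0.322| = 1 − 0.645 = 0.355
(¬¬u ⊙ ¬w) ⊕ (¬u ≡ v) = min(1, 0.000 + 0.355) = min(1, 0.355) = 0.355
((¬¬u ⊙ ¬w) ⊕ (¬u ≡ v)) ⊕ u = min(1, 0.355 + 0.033) = min(1, 0.388) = 0.388
¬(((¬¬u ⊙ ¬w) ⊕ (¬u ≡ v)) ⊕ u) = 1 − 0.388 = 0.612
¬¬(((¬¬u ⊙ ¬w) ⊕ (¬u ≡ v)) ⊕ u) = 1 − 0.612 = 0.388

0.388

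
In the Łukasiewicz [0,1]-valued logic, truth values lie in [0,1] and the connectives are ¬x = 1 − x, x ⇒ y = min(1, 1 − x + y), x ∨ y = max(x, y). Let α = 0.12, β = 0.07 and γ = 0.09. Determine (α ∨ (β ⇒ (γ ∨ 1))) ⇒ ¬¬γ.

γ ∨ 1 = max(0.09, 1.00) = 1.00
β ⇒ (γ ∨ 1) = min(1, 1 − 0.07 + 1.00) = min(1, 1.93) = 1.00
α ∨ (β ⇒ (γ ∨ 1)) = max(0.12, 1.00) = 1.00
¬γ = 1 − 0.09 = 0.91
¬¬γ = 1 − 0.91 = 0.09
(α ∨ (β ⇒ (γ ∨ 1))) ⇒ ¬¬γ = min(1, 1 − 1.00 + 0.09) = min(1, 0.09) = 0.09

0.09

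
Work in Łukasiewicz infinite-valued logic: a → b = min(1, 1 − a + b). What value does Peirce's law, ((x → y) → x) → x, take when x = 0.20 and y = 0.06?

0.86

x → y = min(1, 1 − 0.20 + 0.06) = min(1, 0.86) = 0.86
(x → y) → x = min(1, 1 − 0.86 + 0.20) = min(1, 0.34) = 0.34
((x → y) → x) → x = min(1, 1 − 0.34 + 0.20) = min(1, 0.86) = 0.86
(The value 0.86 < 1 shows this instance is not satisfied; not a Ł∞-tautology in general.)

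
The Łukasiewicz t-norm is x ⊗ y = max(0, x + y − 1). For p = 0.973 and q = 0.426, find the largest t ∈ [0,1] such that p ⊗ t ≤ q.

The residuum of the Łukasiewicz t-norm gives the supremum: min(1, 1 − 0.973 + 0.426).
1 − 0.973 + 0.426 = 0.453, so t = min(1, 0.453) = 0.453.
Check: 0.973 ⊗ 0.453 = max(0, 0.426) = 0.426 ≤ 0.426.

0.453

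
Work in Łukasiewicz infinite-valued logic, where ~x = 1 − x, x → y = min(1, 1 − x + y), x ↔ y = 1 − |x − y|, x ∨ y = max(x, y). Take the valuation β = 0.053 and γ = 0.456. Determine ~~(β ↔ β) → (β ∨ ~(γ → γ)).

0.053

β ↔ β = 1 − |0.053 − 0.053| = 1 − 0.000 = 1.000
~(β ↔ β) = 1 − 1.000 = 0.000
~~(β ↔ β) = 1 − 0.000 = 1.000
γ → γ = min(1, 1 − 0.456 + 0.456) = min(1, 1.000) = 1.000
~(γ → γ) = 1 − 1.000 = 0.000
β ∨ ~(γ → γ) = max(0.053, 0.000) = 0.053
~~(β ↔ β) → (β ∨ ~(γ → γ)) = min(1, 1 − 1.000 + 0.053) = min(1, 0.053) = 0.053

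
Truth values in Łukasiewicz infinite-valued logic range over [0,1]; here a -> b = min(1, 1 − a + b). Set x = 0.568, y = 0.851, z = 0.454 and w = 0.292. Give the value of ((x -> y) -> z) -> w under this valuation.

0.838

x -> y = min(1, 1 − 0.568 + 0.851) = min(1, 1.283) = 1.000
(x -> y) -> z = min(1, 1 − 1.000 + 0.454) = min(1, 0.454) = 0.454
((x -> y) -> z) -> w = min(1, 1 − 0.454 + 0.292) = min(1, 0.838) = 0.838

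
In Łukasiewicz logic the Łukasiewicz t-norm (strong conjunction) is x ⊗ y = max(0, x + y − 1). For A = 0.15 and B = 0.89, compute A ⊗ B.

0.04

A ⊗ B = max(0, 0.15 + 0.89 − 1) = max(0, 0.04) = 0.04
For comparison, the Gödel (minimum) t-norm min(x, y) would give 0.15.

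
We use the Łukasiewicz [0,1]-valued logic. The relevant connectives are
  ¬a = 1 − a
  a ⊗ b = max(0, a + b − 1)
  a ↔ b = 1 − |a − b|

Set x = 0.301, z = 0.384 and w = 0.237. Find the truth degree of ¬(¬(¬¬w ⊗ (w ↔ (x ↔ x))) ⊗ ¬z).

0.384

¬w = 1 − 0.237 = 0.763
¬¬w = 1 − 0.763 = 0.237
x ↔ x = 1 − |0.301 − 0.301| = 1 − 0.000 = 1.000
w ↔ (x ↔ x) = 1 − |0.237 − 1.000| = 1 − 0.763 = 0.237
¬¬w ⊗ (w ↔ (x ↔ x)) = max(0, 0.237 + 0.237 − 1) = max(0, -0.526) = 0.000
¬(¬¬w ⊗ (w ↔ (x ↔ x))) = 1 − 0.000 = 1.000
¬z = 1 − 0.384 = 0.616
¬(¬¬w ⊗ (w ↔ (x ↔ x))) ⊗ ¬z = max(0, 1.000 + 0.616 − 1) = max(0, 0.616) = 0.616
¬(¬(¬¬w ⊗ (w ↔ (x ↔ x))) ⊗ ¬z) = 1 − 0.616 = 0.384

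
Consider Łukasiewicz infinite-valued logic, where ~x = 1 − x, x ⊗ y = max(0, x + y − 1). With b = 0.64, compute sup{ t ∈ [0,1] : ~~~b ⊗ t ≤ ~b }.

1.00

~b = 1 − 0.64 = 0.36
~~b = 1 − 0.36 = 0.64
~~~b = 1 − 0.64 = 0.36
So the left factor is ~~~b = 0.36.
So the right-hand bound is ~b = 0.36.
The residuum of the Łukasiewicz t-norm gives the supremum: min(1, 1 − 0.36 + 0.36).
1 − 0.36 + 0.36 = 1.00, so t = min(1, 1.00) = 1.00.
Check: 0.36 ⊗ 1.00 = max(0, 0.36) = 0.36 ≤ 0.36.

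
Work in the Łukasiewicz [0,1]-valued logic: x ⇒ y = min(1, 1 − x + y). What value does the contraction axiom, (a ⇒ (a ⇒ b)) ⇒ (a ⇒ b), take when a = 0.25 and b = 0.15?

0.90

a ⇒ b = min(1, 1 − 0.25 + 0.15) = min(1, 0.90) = 0.90
a ⇒ (a ⇒ b) = min(1, 1 − 0.25 + 0.90) = min(1, 1.65) = 1.00
(a ⇒ (a ⇒ b)) ⇒ (a ⇒ b) = min(1, 1 − 1.00 + 0.90) = min(1, 0.90) = 0.90
(The value 0.90 < 1 shows this instance is not satisfied; fails in Ł∞ (the t-norm is not idempotent).)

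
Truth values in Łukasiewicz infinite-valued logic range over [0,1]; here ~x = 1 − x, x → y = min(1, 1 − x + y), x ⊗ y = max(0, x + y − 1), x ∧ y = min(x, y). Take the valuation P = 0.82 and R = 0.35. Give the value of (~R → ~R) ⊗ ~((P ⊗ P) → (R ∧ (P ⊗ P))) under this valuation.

~R = 1 − 0.35 = 0.65
~R → ~R = min(1, 1 − 0.65 + 0.65) = min(1, 1.00) = 1.00
P ⊗ P = max(0, 0.82 + 0.82 − 1) = max(0, 0.64) = 0.64
R ∧ (P ⊗ P) = min(0.35, 0.64) = 0.35
(P ⊗ P) → (R ∧ (P ⊗ P)) = min(1, 1 − 0.64 + 0.35) = min(1, 0.71) = 0.71
~((P ⊗ P) → (R ∧ (P ⊗ P))) = 1 − 0.71 = 0.29
(~R → ~R) ⊗ ~((P ⊗ P) → (R ∧ (P ⊗ P))) = max(0, 1.00 + 0.29 − 1) = max(0, 0.29) = 0.29

0.29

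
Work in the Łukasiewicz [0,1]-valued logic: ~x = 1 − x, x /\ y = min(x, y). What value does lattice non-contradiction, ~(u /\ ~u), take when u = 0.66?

0.66

~u = 1 − 0.66 = 0.34
u /\ ~u = min(0.66, 0.34) = 0.34
~(u /\ ~u) = 1 − 0.34 = 0.66
(The value 0.66 < 1 shows this instance is not satisfied; not a Ł∞-tautology — its value is 1 − min(a, 1−a).)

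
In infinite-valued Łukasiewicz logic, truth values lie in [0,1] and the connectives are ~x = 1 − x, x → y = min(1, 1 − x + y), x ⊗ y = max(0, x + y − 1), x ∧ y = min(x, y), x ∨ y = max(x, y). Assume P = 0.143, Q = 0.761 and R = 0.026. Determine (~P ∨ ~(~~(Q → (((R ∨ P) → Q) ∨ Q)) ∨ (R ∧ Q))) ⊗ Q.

~P = 1 − 0.143 = 0.857
R ∨ P = max(0.026, 0.143) = 0.143
(R ∨ P) → Q = min(1, 1 − 0.143 + 0.761) = min(1, 1.618) = 1.000
((R ∨ P) → Q) ∨ Q = max(1.000, 0.761) = 1.000
Q → (((R ∨ P) → Q) ∨ Q) = min(1, 1 − 0.761 + 1.000) = min(1, 1.239) = 1.000
~(Q → (((R ∨ P) → Q) ∨ Q)) = 1 − 1.000 = 0.000
~~(Q → (((R ∨ P) → Q) ∨ Q)) = 1 − 0.000 = 1.000
R ∧ Q = min(0.026, 0.761) = 0.026
~~(Q → (((R ∨ P) → Q) ∨ Q)) ∨ (R ∧ Q) = max(1.000, 0.026) = 1.000
~(~~(Q → (((R ∨ P) → Q) ∨ Q)) ∨ (R ∧ Q)) = 1 − 1.000 = 0.000
~P ∨ ~(~~(Q → (((R ∨ P) → Q) ∨ Q)) ∨ (R ∧ Q)) = max(0.857, 0.000) = 0.857
(~P ∨ ~(~~(Q → (((R ∨ P) → Q) ∨ Q)) ∨ (R ∧ Q))) ⊗ Q = max(0, 0.857 + 0.761 − 1) = max(0, 0.618) = 0.618

0.618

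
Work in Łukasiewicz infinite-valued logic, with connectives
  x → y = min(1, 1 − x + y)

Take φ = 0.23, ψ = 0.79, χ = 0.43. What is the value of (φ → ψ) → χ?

0.43

φ → ψ = min(1, 1 − 0.23 + 0.79) = min(1, 1.56) = 1.00
(φ → ψ) → χ = min(1, 1 − 1.00 + 0.43) = min(1, 0.43) = 0.43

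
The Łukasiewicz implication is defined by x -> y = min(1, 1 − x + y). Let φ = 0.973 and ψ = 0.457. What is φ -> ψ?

φ -> ψ = min(1, 1 − 0.973 + 0.457) = min(1, 0.484) = 0.484
For comparison, the Gödel implication (1 if x ≤ y else y) would give 0.457.

0.484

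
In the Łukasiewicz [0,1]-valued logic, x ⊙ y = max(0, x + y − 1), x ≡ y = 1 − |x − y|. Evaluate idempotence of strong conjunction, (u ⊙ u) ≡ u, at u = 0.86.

u ⊙ u = max(0, 0.86 + 0.86 − 1) = max(0, 0.72) = 0.72
(u ⊙ u) ≡ u = 1 − |0.72 − 0.86| = 1 − 0.14 = 0.86
(The value 0.86 < 1 shows this instance is not satisfied; fails in Ł∞ since a ⊗ a = max(0, 2a−1) ≠ a in general.)

0.86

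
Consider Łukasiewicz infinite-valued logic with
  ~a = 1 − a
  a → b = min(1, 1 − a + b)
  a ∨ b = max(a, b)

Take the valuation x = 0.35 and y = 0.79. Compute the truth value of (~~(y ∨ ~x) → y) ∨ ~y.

1.00

~x = 1 − 0.35 = 0.65
y ∨ ~x = max(0.79, 0.65) = 0.79
~(y ∨ ~x) = 1 − 0.79 = 0.21
~~(y ∨ ~x) = 1 − 0.21 = 0.79
~~(y ∨ ~x) → y = min(1, 1 − 0.79 + 0.79) = min(1, 1.00) = 1.00
~y = 1 − 0.79 = 0.21
(~~(y ∨ ~x) → y) ∨ ~y = max(1.00, 0.21) = 1.00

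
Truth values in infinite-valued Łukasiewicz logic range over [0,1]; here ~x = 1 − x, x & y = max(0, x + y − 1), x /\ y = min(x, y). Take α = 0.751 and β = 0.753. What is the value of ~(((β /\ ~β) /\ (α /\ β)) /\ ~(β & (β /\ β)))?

~β = 1 − 0.753 = 0.247
β /\ ~β = min(0.753, 0.247) = 0.247
α /\ β = min(0.751, 0.753) = 0.751
(β /\ ~β) /\ (α /\ β) = min(0.247, 0.751) = 0.247
β /\ β = min(0.753, 0.753) = 0.753
β & (β /\ β) = max(0, 0.753 + 0.753 − 1) = max(0, 0.506) = 0.506
~(β & (β /\ β)) = 1 − 0.506 = 0.494
((β /\ ~β) /\ (α /\ β)) /\ ~(β & (β /\ β)) = min(0.247, 0.494) = 0.247
~(((β /\ ~β) /\ (α /\ β)) /\ ~(β & (β /\ β))) = 1 − 0.247 = 0.753

0.753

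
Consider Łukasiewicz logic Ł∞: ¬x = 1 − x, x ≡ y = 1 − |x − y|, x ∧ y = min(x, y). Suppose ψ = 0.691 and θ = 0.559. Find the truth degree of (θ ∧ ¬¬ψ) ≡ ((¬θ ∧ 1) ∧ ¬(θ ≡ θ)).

0.441

¬ψ = 1 − 0.691 = 0.309
¬¬ψ = 1 − 0.309 = 0.691
θ ∧ ¬¬ψ = min(0.559, 0.691) = 0.559
¬θ = 1 − 0.559 = 0.441
¬θ ∧ 1 = min(0.441, 1.000) = 0.441
θ ≡ θ = 1 − |0.559 − 0.559| = 1 − 0.000 = 1.000
¬(θ ≡ θ) = 1 − 1.000 = 0.000
(¬θ ∧ 1) ∧ ¬(θ ≡ θ) = min(0.441, 0.000) = 0.000
(θ ∧ ¬¬ψ) ≡ ((¬θ ∧ 1) ∧ ¬(θ ≡ θ)) = 1 − |0.559 − 0.000| = 1 − 0.559 = 0.441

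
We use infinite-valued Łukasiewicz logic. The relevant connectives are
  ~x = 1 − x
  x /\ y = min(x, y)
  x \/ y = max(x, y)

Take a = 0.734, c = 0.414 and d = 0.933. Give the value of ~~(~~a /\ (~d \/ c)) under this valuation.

0.414

~a = 1 − 0.734 = 0.266
~~a = 1 − 0.266 = 0.734
~d = 1 − 0.933 = 0.067
~d \/ c = max(0.067, 0.414) = 0.414
~~a /\ (~d \/ c) = min(0.734, 0.414) = 0.414
~(~~a /\ (~d \/ c)) = 1 − 0.414 = 0.586
~~(~~a /\ (~d \/ c)) = 1 − 0.586 = 0.414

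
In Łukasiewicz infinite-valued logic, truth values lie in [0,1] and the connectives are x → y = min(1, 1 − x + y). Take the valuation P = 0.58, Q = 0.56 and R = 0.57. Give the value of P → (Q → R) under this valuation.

Q → R = min(1, 1 − 0.56 + 0.57) = min(1, 1.01) = 1.00
P → (Q → R) = min(1, 1 − 0.58 + 1.00) = min(1, 1.42) = 1.00

1.00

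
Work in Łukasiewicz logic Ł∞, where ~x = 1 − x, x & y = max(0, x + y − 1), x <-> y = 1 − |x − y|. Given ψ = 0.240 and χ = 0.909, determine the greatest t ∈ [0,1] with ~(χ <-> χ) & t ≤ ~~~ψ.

1.000

χ <-> χ = 1 − |0.909 − 0.909| = 1 − 0.000 = 1.000
~(χ <-> χ) = 1 − 1.000 = 0.000
So the left factor is ~(χ <-> χ) = 0.000.
~ψ = 1 − 0.240 = 0.760
~~ψ = 1 − 0.760 = 0.240
~~~ψ = 1 − 0.240 = 0.760
So the right-hand bound is ~~~ψ = 0.760.
The residuum of the Łukasiewicz t-norm gives the supremum: min(1, 1 − 0.000 + 0.760).
1 − 0.000 + 0.760 = 1.760, so t = min(1, 1.760) = 1.000.
Check: 0.000 & 1.000 = max(0, 0.000) = 0.000 ≤ 0.760.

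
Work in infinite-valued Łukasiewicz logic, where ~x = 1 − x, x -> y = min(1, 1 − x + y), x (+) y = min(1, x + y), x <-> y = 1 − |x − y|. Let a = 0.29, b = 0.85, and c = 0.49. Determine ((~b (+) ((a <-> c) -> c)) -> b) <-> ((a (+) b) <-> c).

~b = 1 − 0.85 = 0.15
a <-> c = 1 − |0.29 − 0.49| = 1 − 0.20 = 0.80
(a <-> c) -> c = min(1, 1 − 0.80 + 0.49) = min(1, 0.69) = 0.69
~b (+) ((a <-> c) -> c) = min(1, 0.15 + 0.69) = min(1, 0.84) = 0.84
(~b (+) ((a <-> c) -> c)) -> b = min(1, 1 − 0.84 + 0.85) = min(1, 1.01) = 1.00
a (+) b = min(1, 0.29 + 0.85) = min(1, 1.14) = 1.00
(a (+) b) <-> c = 1 − |1.00 − 0.49| = 1 − 0.51 = 0.49
((~b (+) ((a <-> c) -> c)) -> b) <-> ((a (+) b) <-> c) = 1 − |1.00 − 0.49| = 1 − 0.51 = 0.49

0.49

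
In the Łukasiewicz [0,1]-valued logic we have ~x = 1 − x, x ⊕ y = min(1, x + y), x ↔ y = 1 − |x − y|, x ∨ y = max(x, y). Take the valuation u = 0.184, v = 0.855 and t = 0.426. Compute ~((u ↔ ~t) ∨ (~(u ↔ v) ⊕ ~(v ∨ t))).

~t = 1 − 0.426 = 0.574
u ↔ ~t = 1 − |0.184 − 0.574| = 1 − 0.390 = 0.610
u ↔ v = 1 − |0.184 − 0.855| = 1 − 0.671 = 0.329
~(u ↔ v) = 1 − 0.329 = 0.671
v ∨ t = max(0.855, 0.426) = 0.855
~(v ∨ t) = 1 − 0.855 = 0.145
~(u ↔ v) ⊕ ~(v ∨ t) = min(1, 0.671 + 0.145) = min(1, 0.816) = 0.816
(u ↔ ~t) ∨ (~(u ↔ v) ⊕ ~(v ∨ t)) = max(0.610, 0.816) = 0.816
~((u ↔ ~t) ∨ (~(u ↔ v) ⊕ ~(v ∨ t))) = 1 − 0.816 = 0.184

0.184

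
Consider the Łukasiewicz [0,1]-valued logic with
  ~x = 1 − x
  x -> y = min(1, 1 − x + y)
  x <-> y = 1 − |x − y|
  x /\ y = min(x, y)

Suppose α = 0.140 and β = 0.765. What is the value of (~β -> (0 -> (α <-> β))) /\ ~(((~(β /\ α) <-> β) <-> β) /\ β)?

0.235

~β = 1 − 0.765 = 0.235
α <-> β = 1 − |0.140 − 0.765| = 1 − 0.625 = 0.375
0 -> (α <-> β) = min(1, 1 − 0.000 + 0.375) = min(1, 1.375) = 1.000
~β -> (0 -> (α <-> β)) = min(1, 1 − 0.235 + 1.000) = min(1, 1.765) = 1.000
β /\ α = min(0.765, 0.140) = 0.140
~(β /\ α) = 1 − 0.140 = 0.860
~(β /\ α) <-> β = 1 − |0.860 − 0.765| = 1 − 0.095 = 0.905
(~(β /\ α) <-> β) <-> β = 1 − |0.905 − 0.765| = 1 − 0.140 = 0.860
((~(β /\ α) <-> β) <-> β) /\ β = min(0.860, 0.765) = 0.765
~(((~(β /\ α) <-> β) <-> β) /\ β) = 1 − 0.765 = 0.235
(~β -> (0 -> (α <-> β))) /\ ~(((~(β /\ α) <-> β) <-> β) /\ β) = min(1.000, 0.235) = 0.235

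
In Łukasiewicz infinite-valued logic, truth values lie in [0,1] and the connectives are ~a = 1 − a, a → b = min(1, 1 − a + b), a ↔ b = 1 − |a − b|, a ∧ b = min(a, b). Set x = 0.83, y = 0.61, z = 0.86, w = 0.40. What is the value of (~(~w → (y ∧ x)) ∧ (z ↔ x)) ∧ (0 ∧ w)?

~w = 1 − 0.40 = 0.60
y ∧ x = min(0.61, 0.83) = 0.61
~w → (y ∧ x) = min(1, 1 − 0.60 + 0.61) = min(1, 1.01) = 1.00
~(~w → (y ∧ x)) = 1 − 1.00 = 0.00
z ↔ x = 1 − |0.86 − 0.83| = 1 − 0.03 = 0.97
~(~w → (y ∧ x)) ∧ (z ↔ x) = min(0.00, 0.97) = 0.00
0 ∧ w = min(0.00, 0.40) = 0.00
(~(~w → (y ∧ x)) ∧ (z ↔ x)) ∧ (0 ∧ w) = min(0.00, 0.00) = 0.00

0.00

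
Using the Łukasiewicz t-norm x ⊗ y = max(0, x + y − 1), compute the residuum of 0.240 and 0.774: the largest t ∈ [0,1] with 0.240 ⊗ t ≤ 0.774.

The residuum of the Łukasiewicz t-norm gives the supremum: min(1, 1 − 0.240 + 0.774).
1 − 0.240 + 0.774 = 1.534, so t = min(1, 1.534) = 1.000.
Check: 0.240 ⊗ 1.000 = max(0, 0.240) = 0.240 ≤ 0.774.

1.000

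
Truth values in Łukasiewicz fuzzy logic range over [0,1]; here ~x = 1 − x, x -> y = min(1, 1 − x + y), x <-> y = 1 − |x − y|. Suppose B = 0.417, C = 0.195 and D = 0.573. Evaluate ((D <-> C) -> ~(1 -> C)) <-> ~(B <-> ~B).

D <-> C = 1 − |0.573 − 0.195| = 1 − 0.378 = 0.622
1 -> C = min(1, 1 − 1.000 + 0.195) = min(1, 0.195) = 0.195
~(1 -> C) = 1 − 0.195 = 0.805
(D <-> C) -> ~(1 -> C) = min(1, 1 − 0.622 + 0.805) = min(1, 1.183) = 1.000
~B = 1 − 0.417 = 0.583
B <-> ~B = 1 − |0.417 − 0.583| = 1 − 0.166 = 0.834
~(B <-> ~B) = 1 − 0.834 = 0.166
((D <-> C) -> ~(1 -> C)) <-> ~(B <-> ~B) = 1 − |1.000 − 0.166| = 1 − 0.834 = 0.166

0.166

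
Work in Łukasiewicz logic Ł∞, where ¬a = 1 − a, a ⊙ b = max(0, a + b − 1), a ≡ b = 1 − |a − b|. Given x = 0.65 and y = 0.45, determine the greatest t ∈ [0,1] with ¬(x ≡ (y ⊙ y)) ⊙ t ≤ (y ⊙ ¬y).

y ⊙ y = max(0, 0.45 + 0.45 − 1) = max(0, -0.10) = 0.00
x ≡ (y ⊙ y) = 1 − |0.65 − 0.00| = 1 − 0.65 = 0.35
¬(x ≡ (y ⊙ y)) = 1 − 0.35 = 0.65
So the left factor is ¬(x ≡ (y ⊙ y)) = 0.65.
¬y = 1 − 0.45 = 0.55
y ⊙ ¬y = max(0, 0.45 + 0.55 − 1) = max(0, 0.00) = 0.00
So the right-hand bound is y ⊙ ¬y = 0.00.
The residuum of the Łukasiewicz t-norm gives the supremum: min(1, 1 − 0.65 + 0.00).
1 − 0.65 + 0.00 = 0.35, so t = min(1, 0.35) = 0.35.
Check: 0.65 ⊙ 0.35 = max(0, 0.00) = 0.00 ≤ 0.00.

0.35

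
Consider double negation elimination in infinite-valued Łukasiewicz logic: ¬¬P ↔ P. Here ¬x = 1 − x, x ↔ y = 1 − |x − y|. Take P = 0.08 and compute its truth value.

¬P = 1 − 0.08 = 0.92
¬¬P = 1 − 0.92 = 0.08
¬¬P ↔ P = 1 − |0.08 − 0.08| = 1 − 0.00 = 1.00
(As expected: always 1 in Ł∞ since negation is involutive.)

1.00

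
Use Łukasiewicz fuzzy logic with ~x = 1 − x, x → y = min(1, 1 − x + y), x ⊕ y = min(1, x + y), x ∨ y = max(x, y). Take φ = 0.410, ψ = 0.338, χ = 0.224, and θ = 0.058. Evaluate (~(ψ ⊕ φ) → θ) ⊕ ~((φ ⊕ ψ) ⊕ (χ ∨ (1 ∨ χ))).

ψ ⊕ φ = min(1, 0.338 + 0.410) = min(1, 0.748) = 0.748
~(ψ ⊕ φ) = 1 − 0.748 = 0.252
~(ψ ⊕ φ) → θ = min(1, 1 − 0.252 + 0.058) = min(1, 0.806) = 0.806
φ ⊕ ψ = min(1, 0.410 + 0.338) = min(1, 0.748) = 0.748
1 ∨ χ = max(1.000, 0.224) = 1.000
χ ∨ (1 ∨ χ) = max(0.224, 1.000) = 1.000
(φ ⊕ ψ) ⊕ (χ ∨ (1 ∨ χ)) = min(1, 0.748 + 1.000) = min(1, 1.748) = 1.000
~((φ ⊕ ψ) ⊕ (χ ∨ (1 ∨ χ))) = 1 − 1.000 = 0.000
(~(ψ ⊕ φ) → θ) ⊕ ~((φ ⊕ ψ) ⊕ (χ ∨ (1 ∨ χ))) = min(1, 0.806 + 0.000) = min(1, 0.806) = 0.806

0.806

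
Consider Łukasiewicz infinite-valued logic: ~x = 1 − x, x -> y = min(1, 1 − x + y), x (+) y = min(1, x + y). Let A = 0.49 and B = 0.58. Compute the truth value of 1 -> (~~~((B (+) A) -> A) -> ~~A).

B (+) A = min(1, 0.58 + 0.49) = min(1, 1.07) = 1.00
(B (+) A) -> A = min(1, 1 − 1.00 + 0.49) = min(1, 0.49) = 0.49
~((B (+) A) -> A) = 1 − 0.49 = 0.51
~~((B (+) A) -> A) = 1 − 0.51 = 0.49
~~~((B (+) A) -> A) = 1 − 0.49 = 0.51
~A = 1 − 0.49 = 0.51
~~A = 1 − 0.51 = 0.49
~~~((B (+) A) -> A) -> ~~A = min(1, 1 − 0.51 + 0.49) = min(1, 0.98) = 0.98
1 -> (~~~((B (+) A) -> A) -> ~~A) = min(1, 1 − 1.00 + 0.98) = min(1, 0.98) = 0.98

0.98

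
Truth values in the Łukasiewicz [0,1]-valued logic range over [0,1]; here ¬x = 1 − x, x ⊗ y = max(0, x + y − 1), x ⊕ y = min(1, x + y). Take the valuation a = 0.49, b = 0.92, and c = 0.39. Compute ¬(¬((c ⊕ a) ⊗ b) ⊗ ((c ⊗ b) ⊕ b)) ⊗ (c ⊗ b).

0.11

c ⊕ a = min(1, 0.39 + 0.49) = min(1, 0.88) = 0.88
(c ⊕ a) ⊗ b = max(0, 0.88 + 0.92 − 1) = max(0, 0.80) = 0.80
¬((c ⊕ a) ⊗ b) = 1 − 0.80 = 0.20
c ⊗ b = max(0, 0.39 + 0.92 − 1) = max(0, 0.31) = 0.31
(c ⊗ b) ⊕ b = min(1, 0.31 + 0.92) = min(1, 1.23) = 1.00
¬((c ⊕ a) ⊗ b) ⊗ ((c ⊗ b) ⊕ b) = max(0, 0.20 + 1.00 − 1) = max(0, 0.20) = 0.20
¬(¬((c ⊕ a) ⊗ b) ⊗ ((c ⊗ b) ⊕ b)) = 1 − 0.20 = 0.80
¬(¬((c ⊕ a) ⊗ b) ⊗ ((c ⊗ b) ⊕ b)) ⊗ (c ⊗ b) = max(0, 0.80 + 0.31 − 1) = max(0, 0.11) = 0.11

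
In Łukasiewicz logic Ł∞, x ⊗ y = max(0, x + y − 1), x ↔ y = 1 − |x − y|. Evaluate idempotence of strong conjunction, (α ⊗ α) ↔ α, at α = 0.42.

0.58

α ⊗ α = max(0, 0.42 + 0.42 − 1) = max(0, -0.16) = 0.00
(α ⊗ α) ↔ α = 1 − |0.00 − 0.42| = 1 − 0.42 = 0.58
(The value 0.58 < 1 shows this instance is not satisfied; fails in Ł∞ since a ⊗ a = max(0, 2a−1) ≠ a in general.)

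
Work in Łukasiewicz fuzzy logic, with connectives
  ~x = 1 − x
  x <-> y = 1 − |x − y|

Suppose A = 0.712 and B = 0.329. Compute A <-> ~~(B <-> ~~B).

0.712

~B = 1 − 0.329 = 0.671
~~B = 1 − 0.671 = 0.329
B <-> ~~B = 1 − |0.329 − 0.329| = 1 − 0.000 = 1.000
~(B <-> ~~B) = 1 − 1.000 = 0.000
~~(B <-> ~~B) = 1 − 0.000 = 1.000
A <-> ~~(B <-> ~~B) = 1 − |0.712 − 1.000| = 1 − 0.288 = 0.712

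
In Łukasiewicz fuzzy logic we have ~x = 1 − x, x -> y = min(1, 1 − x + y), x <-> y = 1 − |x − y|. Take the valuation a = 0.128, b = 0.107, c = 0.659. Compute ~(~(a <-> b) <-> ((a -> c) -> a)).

0.107

a <-> b = 1 − |0.128 − 0.107| = 1 − 0.021 = 0.979
~(a <-> b) = 1 − 0.979 = 0.021
a -> c = min(1, 1 − 0.128 + 0.659) = min(1, 1.531) = 1.000
(a -> c) -> a = min(1, 1 − 1.000 + 0.128) = min(1, 0.128) = 0.128
~(a <-> b) <-> ((a -> c) -> a) = 1 − |0.021 − 0.128| = 1 − 0.107 = 0.893
~(~(a <-> b) <-> ((a -> c) -> a)) = 1 − 0.893 = 0.107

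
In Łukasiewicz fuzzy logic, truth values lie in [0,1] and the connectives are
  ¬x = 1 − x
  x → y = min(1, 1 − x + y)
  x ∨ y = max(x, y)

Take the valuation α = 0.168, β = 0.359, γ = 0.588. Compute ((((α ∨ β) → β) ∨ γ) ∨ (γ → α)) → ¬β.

α ∨ β = max(0.168, 0.359) = 0.359
(α ∨ β) → β = min(1, 1 − 0.359 + 0.359) = min(1, 1.000) = 1.000
((α ∨ β) → β) ∨ γ = max(1.000, 0.588) = 1.000
γ → α = min(1, 1 − 0.588 + 0.168) = min(1, 0.580) = 0.580
(((α ∨ β) → β) ∨ γ) ∨ (γ → α) = max(1.000, 0.580) = 1.000
¬β = 1 − 0.359 = 0.641
((((α ∨ β) → β) ∨ γ) ∨ (γ → α)) → ¬β = min(1, 1 − 1.000 + 0.641) = min(1, 0.641) = 0.641

0.641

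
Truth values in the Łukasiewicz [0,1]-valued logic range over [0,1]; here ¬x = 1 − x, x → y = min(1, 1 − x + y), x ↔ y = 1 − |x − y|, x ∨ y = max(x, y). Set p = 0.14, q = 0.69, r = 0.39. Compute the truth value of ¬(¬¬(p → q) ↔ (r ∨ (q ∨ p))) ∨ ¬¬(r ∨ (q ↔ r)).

p → q = min(1, 1 − 0.14 + 0.69) = min(1, 1.55) = 1.00
¬(p → q) = 1 − 1.00 = 0.00
¬¬(p → q) = 1 − 0.00 = 1.00
q ∨ p = max(0.69, 0.14) = 0.69
r ∨ (q ∨ p) = max(0.39, 0.69) = 0.69
¬¬(p → q) ↔ (r ∨ (q ∨ p)) = 1 − |1.00 − 0.69| = 1 − 0.31 = 0.69
¬(¬¬(p → q) ↔ (r ∨ (q ∨ p))) = 1 − 0.69 = 0.31
q ↔ r = 1 − |0.69 − 0.39| = 1 − 0.30 = 0.70
r ∨ (q ↔ r) = max(0.39, 0.70) = 0.70
¬(r ∨ (q ↔ r)) = 1 − 0.70 = 0.30
¬¬(r ∨ (q ↔ r)) = 1 − 0.30 = 0.70
¬(¬¬(p → q) ↔ (r ∨ (q ∨ p))) ∨ ¬¬(r ∨ (q ↔ r)) = max(0.31, 0.70) = 0.70

0.70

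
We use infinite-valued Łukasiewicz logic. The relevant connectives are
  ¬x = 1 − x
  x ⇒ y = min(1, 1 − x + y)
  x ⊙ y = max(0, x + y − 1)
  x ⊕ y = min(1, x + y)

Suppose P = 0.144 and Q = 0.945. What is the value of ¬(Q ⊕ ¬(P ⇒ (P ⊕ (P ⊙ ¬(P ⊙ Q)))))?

P ⊙ Q = max(0, 0.144 + 0.945 − 1) = max(0, 0.089) = 0.089
¬(P ⊙ Q) = 1 − 0.089 = 0.911
P ⊙ ¬(P ⊙ Q) = max(0, 0.144 + 0.911 − 1) = max(0, 0.055) = 0.055
P ⊕ (P ⊙ ¬(P ⊙ Q)) = min(1, 0.144 + 0.055) = min(1, 0.199) = 0.199
P ⇒ (P ⊕ (P ⊙ ¬(P ⊙ Q))) = min(1, 1 − 0.144 + 0.199) = min(1, 1.055) = 1.000
¬(P ⇒ (P ⊕ (P ⊙ ¬(P ⊙ Q)))) = 1 − 1.000 = 0.000
Q ⊕ ¬(P ⇒ (P ⊕ (P ⊙ ¬(P ⊙ Q)))) = min(1, 0.945 + 0.000) = min(1, 0.945) = 0.945
¬(Q ⊕ ¬(P ⇒ (P ⊕ (P ⊙ ¬(P ⊙ Q))))) = 1 − 0.945 = 0.055

0.055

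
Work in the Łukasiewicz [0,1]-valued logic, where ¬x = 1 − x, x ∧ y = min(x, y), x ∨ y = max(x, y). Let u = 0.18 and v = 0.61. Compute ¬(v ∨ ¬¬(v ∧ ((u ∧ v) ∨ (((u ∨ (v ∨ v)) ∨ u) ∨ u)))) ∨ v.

0.61

u ∧ v = min(0.18, 0.61) = 0.18
v ∨ v = max(0.61, 0.61) = 0.61
u ∨ (v ∨ v) = max(0.18, 0.61) = 0.61
(u ∨ (v ∨ v)) ∨ u = max(0.61, 0.18) = 0.61
((u ∨ (v ∨ v)) ∨ u) ∨ u = max(0.61, 0.18) = 0.61
(u ∧ v) ∨ (((u ∨ (v ∨ v)) ∨ u) ∨ u) = max(0.18, 0.61) = 0.61
v ∧ ((u ∧ v) ∨ (((u ∨ (v ∨ v)) ∨ u) ∨ u)) = min(0.61, 0.61) = 0.61
¬(v ∧ ((u ∧ v) ∨ (((u ∨ (v ∨ v)) ∨ u) ∨ u))) = 1 − 0.61 = 0.39
¬¬(v ∧ ((u ∧ v) ∨ (((u ∨ (v ∨ v)) ∨ u) ∨ u))) = 1 − 0.39 = 0.61
v ∨ ¬¬(v ∧ ((u ∧ v) ∨ (((u ∨ (v ∨ v)) ∨ u) ∨ u))) = max(0.61, 0.61) = 0.61
¬(v ∨ ¬¬(v ∧ ((u ∧ v) ∨ (((u ∨ (v ∨ v)) ∨ u) ∨ u)))) = 1 − 0.61 = 0.39
¬(v ∨ ¬¬(v ∧ ((u ∧ v) ∨ (((u ∨ (v ∨ v)) ∨ u) ∨ u)))) ∨ v = max(0.39, 0.61) = 0.61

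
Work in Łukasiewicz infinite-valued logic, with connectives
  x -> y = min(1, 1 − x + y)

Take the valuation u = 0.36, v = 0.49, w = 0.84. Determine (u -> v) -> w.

0.84

u -> v = min(1, 1 − 0.36 + 0.49) = min(1, 1.13) = 1.00
(u -> v) -> w = min(1, 1 − 1.00 + 0.84) = min(1, 0.84) = 0.84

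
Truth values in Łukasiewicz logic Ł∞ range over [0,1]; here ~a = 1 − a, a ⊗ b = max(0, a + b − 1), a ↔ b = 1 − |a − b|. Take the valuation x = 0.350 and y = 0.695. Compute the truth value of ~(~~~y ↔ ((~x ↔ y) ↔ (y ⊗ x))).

0.215

~y = 1 − 0.695 = 0.305
~~y = 1 − 0.305 = 0.695
~~~y = 1 − 0.695 = 0.305
~x = 1 − 0.350 = 0.650
~x ↔ y = 1 − |0.650 − 0.695| = 1 − 0.045 = 0.955
y ⊗ x = max(0, 0.695 + 0.350 − 1) = max(0, 0.045) = 0.045
(~x ↔ y) ↔ (y ⊗ x) = 1 − |0.955 − 0.045| = 1 − 0.910 = 0.090
~~~y ↔ ((~x ↔ y) ↔ (y ⊗ x)) = 1 − |0.305 − 0.090| = 1 − 0.215 = 0.785
~(~~~y ↔ ((~x ↔ y) ↔ (y ⊗ x))) = 1 − 0.785 = 0.215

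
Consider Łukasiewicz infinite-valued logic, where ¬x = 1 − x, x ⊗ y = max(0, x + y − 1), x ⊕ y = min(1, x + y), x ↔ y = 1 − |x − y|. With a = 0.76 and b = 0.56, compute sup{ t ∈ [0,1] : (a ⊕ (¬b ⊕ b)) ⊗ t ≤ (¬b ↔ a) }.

¬b = 1 − 0.56 = 0.44
¬b ⊕ b = min(1, 0.44 + 0.56) = min(1, 1.00) = 1.00
a ⊕ (¬b ⊕ b) = min(1, 0.76 + 1.00) = min(1, 1.76) = 1.00
So the left factor is a ⊕ (¬b ⊕ b) = 1.00.
¬b ↔ a = 1 − |0.44 − 0.76| = 1 − 0.32 = 0.68
So the right-hand bound is ¬b ↔ a = 0.68.
The residuum of the Łukasiewicz t-norm gives the supremum: min(1, 1 − 1.00 + 0.68).
1 − 1.00 + 0.68 = 0.68, so t = min(1, 0.68) = 0.68.
Check: 1.00 ⊗ 0.68 = max(0, 0.68) = 0.68 ≤ 0.68.

0.68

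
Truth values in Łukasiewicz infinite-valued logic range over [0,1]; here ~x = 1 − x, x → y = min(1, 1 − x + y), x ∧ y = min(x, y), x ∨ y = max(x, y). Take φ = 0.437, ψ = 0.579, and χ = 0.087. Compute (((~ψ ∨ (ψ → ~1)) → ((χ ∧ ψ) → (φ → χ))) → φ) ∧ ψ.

~ψ = 1 − 0.579 = 0.421
~1 = 1 − 1.000 = 0.000
ψ → ~1 = min(1, 1 − 0.579 + 0.000) = min(1, 0.421) = 0.421
~ψ ∨ (ψ → ~1) = max(0.421, 0.421) = 0.421
χ ∧ ψ = min(0.087, 0.579) = 0.087
φ → χ = min(1, 1 − 0.437 + 0.087) = min(1, 0.650) = 0.650
(χ ∧ ψ) → (φ → χ) = min(1, 1 − 0.087 + 0.650) = min(1, 1.563) = 1.000
(~ψ ∨ (ψ → ~1)) → ((χ ∧ ψ) → (φ → χ)) = min(1, 1 − 0.421 + 1.000) = min(1, 1.579) = 1.000
((~ψ ∨ (ψ → ~1)) → ((χ ∧ ψ) → (φ → χ))) → φ = min(1, 1 − 1.000 + 0.437) = min(1, 0.437) = 0.437
(((~ψ ∨ (ψ → ~1)) → ((χ ∧ ψ) → (φ → χ))) → φ) ∧ ψ = min(0.437, 0.579) = 0.437

0.437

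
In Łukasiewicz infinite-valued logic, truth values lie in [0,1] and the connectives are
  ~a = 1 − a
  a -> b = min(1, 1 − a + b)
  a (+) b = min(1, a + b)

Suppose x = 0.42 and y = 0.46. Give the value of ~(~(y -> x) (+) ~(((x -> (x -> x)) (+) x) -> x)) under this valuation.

0.38

y -> x = min(1, 1 − 0.46 + 0.42) = min(1, 0.96) = 0.96
~(y -> x) = 1 − 0.96 = 0.04
x -> x = min(1, 1 − 0.42 + 0.42) = min(1, 1.00) = 1.00
x -> (x -> x) = min(1, 1 − 0.42 + 1.00) = min(1, 1.58) = 1.00
(x -> (x -> x)) (+) x = min(1, 1.00 + 0.42) = min(1, 1.42) = 1.00
((x -> (x -> x)) (+) x) -> x = min(1, 1 − 1.00 + 0.42) = min(1, 0.42) = 0.42
~(((x -> (x -> x)) (+) x) -> x) = 1 − 0.42 = 0.58
~(y -> x) (+) ~(((x -> (x -> x)) (+) x) -> x) = min(1, 0.04 + 0.58) = min(1, 0.62) = 0.62
~(~(y -> x) (+) ~(((x -> (x -> x)) (+) x) -> x)) = 1 − 0.62 = 0.38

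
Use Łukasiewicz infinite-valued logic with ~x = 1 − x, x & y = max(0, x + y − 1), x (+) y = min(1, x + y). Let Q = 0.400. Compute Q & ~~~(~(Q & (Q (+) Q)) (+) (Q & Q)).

Q (+) Q = min(1, 0.400 + 0.400) = min(1, 0.800) = 0.800
Q & (Q (+) Q) = max(0, 0.400 + 0.800 − 1) = max(0, 0.200) = 0.200
~(Q & (Q (+) Q)) = 1 − 0.200 = 0.800
Q & Q = max(0, 0.400 + 0.400 − 1) = max(0, -0.200) = 0.000
~(Q & (Q (+) Q)) (+) (Q & Q) = min(1, 0.800 + 0.000) = min(1, 0.800) = 0.800
~(~(Q & (Q (+) Q)) (+) (Q & Q)) = 1 − 0.800 = 0.200
~~(~(Q & (Q (+) Q)) (+) (Q & Q)) = 1 − 0.200 = 0.800
~~~(~(Q & (Q (+) Q)) (+) (Q & Q)) = 1 − 0.800 = 0.200
Q & ~~~(~(Q & (Q (+) Q)) (+) (Q & Q)) = max(0, 0.400 + 0.200 − 1) = max(0, -0.400) = 0.000

0.000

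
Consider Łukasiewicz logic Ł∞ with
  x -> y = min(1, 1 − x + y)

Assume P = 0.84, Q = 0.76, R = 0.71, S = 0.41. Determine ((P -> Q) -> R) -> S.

P -> Q = min(1, 1 − 0.84 + 0.76) = min(1, 0.92) = 0.92
(P -> Q) -> R = min(1, 1 − 0.92 + 0.71) = min(1, 0.79) = 0.79
((P -> Q) -> R) -> S = min(1, 1 − 0.79 + 0.41) = min(1, 0.62) = 0.62

0.62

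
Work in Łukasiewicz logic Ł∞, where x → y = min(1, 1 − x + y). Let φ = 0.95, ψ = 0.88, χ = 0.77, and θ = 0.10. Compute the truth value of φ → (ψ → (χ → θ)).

0.50

χ → θ = min(1, 1 − 0.77 + 0.10) = min(1, 0.33) = 0.33
ψ → (χ → θ) = min(1, 1 − 0.88 + 0.33) = min(1, 0.45) = 0.45
φ → (ψ → (χ → θ)) = min(1, 1 − 0.95 + 0.45) = min(1, 0.50) = 0.50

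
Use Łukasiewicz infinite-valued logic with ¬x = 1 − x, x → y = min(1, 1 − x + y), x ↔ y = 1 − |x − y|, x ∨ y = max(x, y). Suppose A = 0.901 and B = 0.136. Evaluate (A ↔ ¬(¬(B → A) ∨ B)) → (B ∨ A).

B → A = min(1, 1 − 0.136 + 0.901) = min(1, 1.765) = 1.000
¬(B → A) = 1 − 1.000 = 0.000
¬(B → A) ∨ B = max(0.000, 0.136) = 0.136
¬(¬(B → A) ∨ B) = 1 − 0.136 = 0.864
A ↔ ¬(¬(B → A) ∨ B) = 1 − |0.901 − 0.864| = 1 − 0.037 = 0.963
B ∨ A = max(0.136, 0.901) = 0.901
(A ↔ ¬(¬(B → A) ∨ B)) → (B ∨ A) = min(1, 1 − 0.963 + 0.901) = min(1, 0.938) = 0.938

0.938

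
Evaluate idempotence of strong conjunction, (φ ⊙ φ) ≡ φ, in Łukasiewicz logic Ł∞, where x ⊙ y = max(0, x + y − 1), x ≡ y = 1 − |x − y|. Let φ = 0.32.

φ ⊙ φ = max(0, 0.32 + 0.32 − 1) = max(0, -0.36) = 0.00
(φ ⊙ φ) ≡ φ = 1 − |0.00 − 0.32| = 1 − 0.32 = 0.68
(The value 0.68 < 1 shows this instance is not satisfied; fails in Ł∞ since a ⊗ a = max(0, 2a−1) ≠ a in general.)

0.68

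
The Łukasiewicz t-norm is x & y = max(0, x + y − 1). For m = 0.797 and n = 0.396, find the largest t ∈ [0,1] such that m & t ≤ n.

0.599

The residuum of the Łukasiewicz t-norm gives the supremum: min(1, 1 − 0.797 + 0.396).
1 − 0.797 + 0.396 = 0.599, so t = min(1, 0.599) = 0.599.
Check: 0.797 & 0.599 = max(0, 0.396) = 0.396 ≤ 0.396.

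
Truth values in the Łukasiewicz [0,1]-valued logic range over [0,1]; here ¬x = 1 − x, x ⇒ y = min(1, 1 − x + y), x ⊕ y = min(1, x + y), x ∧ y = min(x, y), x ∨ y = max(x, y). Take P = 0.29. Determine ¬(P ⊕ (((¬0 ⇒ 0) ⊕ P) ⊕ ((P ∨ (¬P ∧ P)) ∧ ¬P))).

0.13

¬0 = 1 − 0.00 = 1.00
¬0 ⇒ 0 = min(1, 1 − 1.00 + 0.00) = min(1, 0.00) = 0.00
(¬0 ⇒ 0) ⊕ P = min(1, 0.00 + 0.29) = min(1, 0.29) = 0.29
¬P = 1 − 0.29 = 0.71
¬P ∧ P = min(0.71, 0.29) = 0.29
P ∨ (¬P ∧ P) = max(0.29, 0.29) = 0.29
(P ∨ (¬P ∧ P)) ∧ ¬P = min(0.29, 0.71) = 0.29
((¬0 ⇒ 0) ⊕ P) ⊕ ((P ∨ (¬P ∧ P)) ∧ ¬P) = min(1, 0.29 + 0.29) = min(1, 0.58) = 0.58
P ⊕ (((¬0 ⇒ 0) ⊕ P) ⊕ ((P ∨ (¬P ∧ P)) ∧ ¬P)) = min(1, 0.29 + 0.58) = min(1, 0.87) = 0.87
¬(P ⊕ (((¬0 ⇒ 0) ⊕ P) ⊕ ((P ∨ (¬P ∧ P)) ∧ ¬P))) = 1 − 0.87 = 0.13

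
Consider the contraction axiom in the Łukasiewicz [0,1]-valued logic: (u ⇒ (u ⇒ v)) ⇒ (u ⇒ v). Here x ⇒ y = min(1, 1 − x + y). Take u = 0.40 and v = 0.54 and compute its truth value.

u ⇒ v = min(1, 1 − 0.40 + 0.54) = min(1, 1.14) = 1.00
u ⇒ (u ⇒ v) = min(1, 1 − 0.40 + 1.00) = min(1, 1.60) = 1.00
(u ⇒ (u ⇒ v)) ⇒ (u ⇒ v) = min(1, 1 − 1.00 + 1.00) = min(1, 1.00) = 1.00

1.00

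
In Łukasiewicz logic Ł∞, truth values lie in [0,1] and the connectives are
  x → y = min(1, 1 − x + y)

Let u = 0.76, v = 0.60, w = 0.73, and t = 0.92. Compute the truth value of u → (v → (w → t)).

1.00

w → t = min(1, 1 − 0.73 + 0.92) = min(1, 1.19) = 1.00
v → (w → t) = min(1, 1 − 0.60 + 1.00) = min(1, 1.40) = 1.00
u → (v → (w → t)) = min(1, 1 − 0.76 + 1.00) = min(1, 1.24) = 1.00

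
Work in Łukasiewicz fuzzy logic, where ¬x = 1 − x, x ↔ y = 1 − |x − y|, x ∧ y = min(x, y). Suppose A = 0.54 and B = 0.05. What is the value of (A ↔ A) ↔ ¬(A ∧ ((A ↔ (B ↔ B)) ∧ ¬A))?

A ↔ A = 1 − |0.54 − 0.54| = 1 − 0.00 = 1.00
B ↔ B = 1 − |0.05 − 0.05| = 1 − 0.00 = 1.00
A ↔ (B ↔ B) = 1 − |0.54 − 1.00| = 1 − 0.46 = 0.54
¬A = 1 − 0.54 = 0.46
(A ↔ (B ↔ B)) ∧ ¬A = min(0.54, 0.46) = 0.46
A ∧ ((A ↔ (B ↔ B)) ∧ ¬A) = min(0.54, 0.46) = 0.46
¬(A ∧ ((A ↔ (B ↔ B)) ∧ ¬A)) = 1 − 0.46 = 0.54
(A ↔ A) ↔ ¬(A ∧ ((A ↔ (B ↔ B)) ∧ ¬A)) = 1 − |1.00 − 0.54| = 1 − 0.46 = 0.54

0.54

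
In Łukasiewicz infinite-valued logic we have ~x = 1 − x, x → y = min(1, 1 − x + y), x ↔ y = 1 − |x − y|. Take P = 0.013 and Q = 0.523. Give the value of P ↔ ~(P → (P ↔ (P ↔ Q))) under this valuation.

P ↔ Q = 1 − |0.013 − 0.523| = 1 − 0.510 = 0.490
P ↔ (P ↔ Q) = 1 − |0.013 − 0.490| = 1 − 0.477 = 0.523
P → (P ↔ (P ↔ Q)) = min(1, 1 − 0.013 + 0.523) = min(1, 1.510) = 1.000
~(P → (P ↔ (P ↔ Q))) = 1 − 1.000 = 0.000
P ↔ ~(P → (P ↔ (P ↔ Q))) = 1 − |0.013 − 0.000| = 1 − 0.013 = 0.987

0.987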